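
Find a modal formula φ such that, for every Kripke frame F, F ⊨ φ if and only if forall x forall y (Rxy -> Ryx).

ψ → □◇ψ

The condition is symmetry. The B schema ψ → □◇ψ defines it.
Suppose ψ→□◇ψ is valid. Take Rxy and set V(ψ)={x}. Then ψ at x, so □◇ψ at x, so ◇ψ at y, so some z with Ryz has ψ; z=x, i.e. Ryx.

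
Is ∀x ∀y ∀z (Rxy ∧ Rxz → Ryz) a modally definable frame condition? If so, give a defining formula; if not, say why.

Yes — defined by ◇r → □◇r

This is a Sahlqvist condition; the 5 axiom ◇r → □◇r defines it.
Suppose ◇r→□◇r is valid. Take Rxy, Rxz and set V(r)={y}. Then ◇r at x, so □◇r at x, so ◇r at z, so some w with Rzw has r; w=y, i.e. Rzy. By symmetry of the argument, Ryz.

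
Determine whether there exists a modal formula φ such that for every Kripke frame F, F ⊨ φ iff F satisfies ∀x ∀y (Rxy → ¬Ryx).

Any modally definable frame class is closed under surjective bounded morphisms.
The 3-cycle (worlds 0,1,2 with 0→1→2→0) is asymmetric. Mapping every world to a single reflexive point • is a surjective bounded morphism, and the reflexive point is not asymmetric (R•• but asymmetry requires ¬R••).
So the class is not modally definable.

Not definable by any modal formula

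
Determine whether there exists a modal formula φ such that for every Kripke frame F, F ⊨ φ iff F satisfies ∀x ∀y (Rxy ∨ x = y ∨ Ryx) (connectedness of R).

Modal frame validity is preserved under disjoint unions.
Take 3 disjoint single-world reflexive frames: each is trivially connected, but their disjoint union has 3 worlds with no edge between distinct components, so it is not connected.
Hence connectedness of R is not modally definable.

Not modally definable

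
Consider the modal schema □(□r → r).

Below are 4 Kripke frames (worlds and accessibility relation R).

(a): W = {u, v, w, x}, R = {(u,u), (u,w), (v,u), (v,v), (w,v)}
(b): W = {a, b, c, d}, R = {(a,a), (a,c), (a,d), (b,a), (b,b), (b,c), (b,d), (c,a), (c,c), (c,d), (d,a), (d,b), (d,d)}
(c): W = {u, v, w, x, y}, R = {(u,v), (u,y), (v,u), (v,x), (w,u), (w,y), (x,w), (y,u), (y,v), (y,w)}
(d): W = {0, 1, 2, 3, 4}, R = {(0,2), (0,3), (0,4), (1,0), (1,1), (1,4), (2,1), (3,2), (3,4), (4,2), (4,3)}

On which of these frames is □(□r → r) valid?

(b)

Frame correspondent (Sahlqvist): ∀x ∀y (Rxy → Ryy) — i.e. shift-reflexivity.
(a): fails — Ruw but not Rww.
(b): condition met.
(c): fails — Ruv but not Rvv.
(d): fails — R10 but not R00.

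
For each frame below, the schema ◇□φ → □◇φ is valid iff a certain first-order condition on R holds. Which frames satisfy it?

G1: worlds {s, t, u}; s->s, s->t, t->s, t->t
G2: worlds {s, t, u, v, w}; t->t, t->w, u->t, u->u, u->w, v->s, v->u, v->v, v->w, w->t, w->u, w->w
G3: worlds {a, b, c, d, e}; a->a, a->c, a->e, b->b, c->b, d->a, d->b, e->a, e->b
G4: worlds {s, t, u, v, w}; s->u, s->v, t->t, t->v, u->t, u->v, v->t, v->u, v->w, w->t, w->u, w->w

This is the axiom for convergence; its first-order frame correspondent is ∀x ∀y ∀z (Rxy ∧ Rxz → ∃w (Ryw ∧ Rzw)).
G1: ✓.
G2: fails — Rvv and Rvs but v and s have no common successor.
G3: fails — Raa and Rac but a and c have no common successor.
G4: ✓.

G1, G4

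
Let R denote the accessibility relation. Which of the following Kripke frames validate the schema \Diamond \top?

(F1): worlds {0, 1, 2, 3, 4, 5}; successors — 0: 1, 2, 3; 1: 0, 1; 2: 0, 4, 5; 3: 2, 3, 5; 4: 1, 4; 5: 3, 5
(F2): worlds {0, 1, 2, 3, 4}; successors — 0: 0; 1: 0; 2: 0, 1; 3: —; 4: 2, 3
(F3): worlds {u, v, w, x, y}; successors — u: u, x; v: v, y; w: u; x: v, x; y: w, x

Frame correspondent (Sahlqvist): \forall x \exists y Rxy — i.e. seriality.
(F1): ✓.
(F2): fails — world 3 has no successor.
(F3): ✓.
Valid on: (F1), (F3).

(F1), (F3)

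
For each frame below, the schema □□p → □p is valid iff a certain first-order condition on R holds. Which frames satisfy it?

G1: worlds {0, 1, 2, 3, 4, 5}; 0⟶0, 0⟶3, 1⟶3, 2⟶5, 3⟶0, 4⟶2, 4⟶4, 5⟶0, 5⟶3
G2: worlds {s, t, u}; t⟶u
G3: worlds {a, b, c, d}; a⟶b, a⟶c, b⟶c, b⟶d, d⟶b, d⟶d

none

Frame correspondent (Sahlqvist): ∀x ∀y (Rxy → ∃z (Rxz ∧ Rzy)) — i.e. density.
G1: fails — R25 but no z with R2z and Rz5.
G2: fails — Rtu but no z with Rtz and Rzu.
G3: fails — Rbc but no z with Rbz and Rzc.
Valid on no frame.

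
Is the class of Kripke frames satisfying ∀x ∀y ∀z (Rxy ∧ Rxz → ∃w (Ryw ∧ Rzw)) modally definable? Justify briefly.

Yes: it is convergence, defined by the .2 schema ◇□r → □◇r.
Suppose ◇□r→□◇r is valid. Take Rxy, Rxz and set V(r)={w : Ryw}. Then □r at y so ◇□r at x, so □◇r at x, so ◇r at z, giving w with Rzw and Ryw.

Yes, by ◇□r → □◇r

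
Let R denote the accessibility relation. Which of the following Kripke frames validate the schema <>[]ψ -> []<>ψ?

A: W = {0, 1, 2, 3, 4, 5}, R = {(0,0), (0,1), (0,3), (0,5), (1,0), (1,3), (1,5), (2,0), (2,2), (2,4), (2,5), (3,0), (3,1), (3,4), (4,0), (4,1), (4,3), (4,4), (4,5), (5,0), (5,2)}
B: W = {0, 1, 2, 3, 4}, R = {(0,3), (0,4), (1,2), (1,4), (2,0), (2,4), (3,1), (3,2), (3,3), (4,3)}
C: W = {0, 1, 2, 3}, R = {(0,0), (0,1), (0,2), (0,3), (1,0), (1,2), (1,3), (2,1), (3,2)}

A

This is the axiom for convergence; its first-order frame correspondent is forall x forall y forall z (Rxy & Rxz -> exists w (Ryw & Rzw)).
A: condition met.
B: fails — R12 and R14 but 2 and 4 have no common successor.
C: fails — R02 and R01 but 2 and 1 have no common successor.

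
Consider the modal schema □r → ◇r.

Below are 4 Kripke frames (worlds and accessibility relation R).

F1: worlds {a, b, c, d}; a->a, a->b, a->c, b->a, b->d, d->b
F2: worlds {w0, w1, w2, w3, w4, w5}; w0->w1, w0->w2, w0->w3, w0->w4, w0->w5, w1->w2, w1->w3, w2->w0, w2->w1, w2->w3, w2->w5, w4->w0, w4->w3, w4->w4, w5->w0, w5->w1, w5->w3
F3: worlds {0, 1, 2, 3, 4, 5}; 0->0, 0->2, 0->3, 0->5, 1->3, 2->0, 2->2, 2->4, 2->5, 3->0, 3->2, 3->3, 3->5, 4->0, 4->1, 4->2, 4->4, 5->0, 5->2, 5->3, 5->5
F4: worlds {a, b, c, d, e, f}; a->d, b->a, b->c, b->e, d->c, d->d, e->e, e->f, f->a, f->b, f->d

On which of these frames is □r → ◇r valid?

Frame correspondent (Sahlqvist): ∀x ∃y Rxy — i.e. seriality.
F1: fails — world c has no successor.
F2: fails — world w3 has no successor.
F3: satisfies the condition.
F4: fails — world c has no successor.
Valid on: F3.

F3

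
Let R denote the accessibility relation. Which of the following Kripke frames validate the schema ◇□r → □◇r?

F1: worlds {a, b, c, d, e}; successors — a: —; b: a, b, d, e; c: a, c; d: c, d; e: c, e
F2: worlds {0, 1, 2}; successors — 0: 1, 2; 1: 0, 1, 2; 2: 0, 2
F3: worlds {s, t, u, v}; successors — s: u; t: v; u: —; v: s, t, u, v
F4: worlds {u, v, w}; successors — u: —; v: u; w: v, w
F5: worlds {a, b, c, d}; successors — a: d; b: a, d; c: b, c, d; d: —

Frame correspondent (Sahlqvist): ∀x ∀y ∀z (Rxy ∧ Rxz → ∃w (Ryw ∧ Rzw)) — i.e. convergence.
F1: fails — Rbb and Rba but b and a have no common successor.
F2: holds.
F3: fails — Rsu and Rsu but u and u have no common successor.
F4: fails — Rvu and Rvu but u and u have no common successor.
F5: fails — Rad and Rad but d and d have no common successor.

F2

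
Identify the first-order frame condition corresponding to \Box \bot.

emptiness of R: \forall x \forall y \neg Rxy

□⊥ is valid iff no world has any successor (otherwise □⊥ fails at any world with one).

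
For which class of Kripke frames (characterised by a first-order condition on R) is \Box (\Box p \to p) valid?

This schema is the T□ axiom.
Its frame correspondent is shift-reflexivity — \forall x \forall y (Rxy \to Ryy).

Shift-reflexivity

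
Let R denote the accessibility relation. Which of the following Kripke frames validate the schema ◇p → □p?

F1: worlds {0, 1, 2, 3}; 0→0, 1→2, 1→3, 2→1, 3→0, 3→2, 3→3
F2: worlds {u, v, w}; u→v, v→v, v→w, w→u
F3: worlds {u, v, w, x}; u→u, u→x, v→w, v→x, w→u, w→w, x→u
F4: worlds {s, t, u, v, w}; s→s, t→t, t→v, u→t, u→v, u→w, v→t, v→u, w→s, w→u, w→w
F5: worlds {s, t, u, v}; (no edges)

The schema corresponds to partial functionality: ∀x ∀y ∀z (Rxy ∧ Rxz → y = z).
F1: fails — 1 sees both 2 and 3.
F2: fails — v sees both v and w.
F3: fails — u sees both u and x.
F4: fails — t sees both t and v.
F5: holds.

F5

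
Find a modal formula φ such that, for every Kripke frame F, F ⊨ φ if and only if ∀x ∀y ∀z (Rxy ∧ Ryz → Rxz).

The condition is transitivity. The 4 schema □q → □□q defines it.
Suppose □q→□□q is valid. Take Rxy, Ryz and set V(q)={w : Rxw}. Then □q at x, so □□q at x, so □q at y, so q at z, i.e. Rxz.

□q → □□q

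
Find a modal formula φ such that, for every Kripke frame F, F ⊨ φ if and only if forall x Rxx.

This is reflexivity; the standard corresponding axiom is T: □ψ → ψ.
Suppose □ψ→ψ is valid. At any x set V(ψ)={w : Rxw}. Then □ψ holds at x, so ψ holds at x, i.e. Rxx.

□ψ → ψ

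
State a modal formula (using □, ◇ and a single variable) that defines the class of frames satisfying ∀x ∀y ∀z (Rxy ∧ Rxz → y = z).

The condition is partial functionality. The CD schema ◇q → □q defines it.

◇q → □q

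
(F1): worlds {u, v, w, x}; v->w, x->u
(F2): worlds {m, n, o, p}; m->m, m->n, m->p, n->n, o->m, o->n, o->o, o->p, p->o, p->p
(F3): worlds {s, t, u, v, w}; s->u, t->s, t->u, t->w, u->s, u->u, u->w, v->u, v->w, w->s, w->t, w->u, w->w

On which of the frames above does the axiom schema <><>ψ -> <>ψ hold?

Frame correspondent (Sahlqvist): forall x forall y forall z (Rxy & Ryz -> Rxz) — i.e. transitivity.
(F1): satisfies the condition.
(F2): fails — Rpo and Rom but not Rpm.
(F3): fails — Ruw and Rwt but not Rut.
Valid on: (F1).

(F1)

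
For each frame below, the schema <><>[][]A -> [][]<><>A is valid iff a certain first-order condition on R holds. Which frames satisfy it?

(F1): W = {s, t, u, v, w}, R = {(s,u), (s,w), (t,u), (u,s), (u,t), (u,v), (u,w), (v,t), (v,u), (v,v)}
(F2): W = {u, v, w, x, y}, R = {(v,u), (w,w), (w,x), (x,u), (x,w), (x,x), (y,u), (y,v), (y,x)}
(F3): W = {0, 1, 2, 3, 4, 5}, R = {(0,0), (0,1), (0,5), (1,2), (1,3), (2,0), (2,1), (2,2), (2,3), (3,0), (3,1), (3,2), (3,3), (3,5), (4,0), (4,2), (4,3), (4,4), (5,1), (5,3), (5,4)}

(F3)

This is the axiom for a generalized confluence (Geach) condition; its first-order frame correspondent is forall x forall y forall z ((x R^2 y & x R^2 z) -> exists w (y R^2 w & z R^2 w)).
(F1): fails — sR²s, sR²w but no w* with sR²w* and wR²w*.
(F2): fails — wR²u, wR²u but no t with uR²t and uR²t.
(F3): satisfies the condition.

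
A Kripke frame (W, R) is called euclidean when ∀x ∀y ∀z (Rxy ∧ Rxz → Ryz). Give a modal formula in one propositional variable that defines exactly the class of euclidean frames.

◇ψ → □◇ψ

This is the Euclidean property; the standard corresponding axiom is 5: ◇ψ → □◇ψ.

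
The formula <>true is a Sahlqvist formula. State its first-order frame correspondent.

◇⊤ holds at w iff w has a successor, so frame-validity of ◇⊤ is exactly seriality. Equivalently via □ψ → ◇ψ:
Suppose □ψ→◇ψ is valid. At any x set V(ψ)=W. Then □ψ at x, so ◇ψ at x, so x has a successor.

seriality: forall x exists y Rxy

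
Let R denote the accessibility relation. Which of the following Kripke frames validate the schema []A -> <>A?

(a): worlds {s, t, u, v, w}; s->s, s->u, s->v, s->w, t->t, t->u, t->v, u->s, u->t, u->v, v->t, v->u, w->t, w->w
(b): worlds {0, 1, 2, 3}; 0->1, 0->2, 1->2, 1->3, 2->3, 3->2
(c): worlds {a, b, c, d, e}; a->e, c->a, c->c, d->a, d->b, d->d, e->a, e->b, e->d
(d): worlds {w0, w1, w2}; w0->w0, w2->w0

This is the axiom for seriality; its first-order frame correspondent is forall x exists y Rxy.
(a): satisfies the condition.
(b): satisfies the condition.
(c): fails — world b has no successor.
(d): fails — world w1 has no successor.
Valid on: (a), (b).

(a), (b)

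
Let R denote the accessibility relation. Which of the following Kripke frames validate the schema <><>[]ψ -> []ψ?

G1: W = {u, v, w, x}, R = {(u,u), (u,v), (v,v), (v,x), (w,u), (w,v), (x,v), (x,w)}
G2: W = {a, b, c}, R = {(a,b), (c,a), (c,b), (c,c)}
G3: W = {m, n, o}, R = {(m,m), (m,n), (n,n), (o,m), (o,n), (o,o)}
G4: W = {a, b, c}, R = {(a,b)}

G4

Frame correspondent (Sahlqvist): forall x forall y forall z ((x R^2 y & xRz) -> exists w (yRw & z = w)) — i.e. a generalized confluence (Geach) condition.
G1: fails — uR²v, uRu but no t with vRt and u=t.
G2: fails — cR²a, cRa but no w with aRw and a=w.
G3: fails — mR²n, mRm but no w with nRw and m=w.
G4: condition met.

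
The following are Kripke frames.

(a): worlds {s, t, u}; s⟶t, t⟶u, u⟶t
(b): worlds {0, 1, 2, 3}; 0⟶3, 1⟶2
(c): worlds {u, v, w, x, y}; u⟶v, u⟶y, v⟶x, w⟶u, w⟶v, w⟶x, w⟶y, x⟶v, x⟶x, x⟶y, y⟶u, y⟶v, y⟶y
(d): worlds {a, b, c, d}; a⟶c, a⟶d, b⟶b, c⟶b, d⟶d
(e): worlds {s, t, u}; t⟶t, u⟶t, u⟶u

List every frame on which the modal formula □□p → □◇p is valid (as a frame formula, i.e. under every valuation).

The schema corresponds to a generalized confluence (Geach) condition: ∀x ∀z (xRz → ∃w (xR²w ∧ zRw)).
(a): satisfies the condition.
(b): fails — 0R3 but no w with 0R²w and 3Rw.
(c): satisfies the condition.
(d): satisfies the condition.
(e): satisfies the condition.
Valid on: (a), (c), (d), (e).

(a), (c), (d), (e)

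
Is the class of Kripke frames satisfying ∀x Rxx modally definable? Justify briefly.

Definable; □r → r defines it

The condition is reflexivity. A defining modal formula is □r → r.
Suppose □r→r is valid. At any x set V(r)={w : Rxw}. Then □r holds at x, so r holds at x, i.e. Rxx.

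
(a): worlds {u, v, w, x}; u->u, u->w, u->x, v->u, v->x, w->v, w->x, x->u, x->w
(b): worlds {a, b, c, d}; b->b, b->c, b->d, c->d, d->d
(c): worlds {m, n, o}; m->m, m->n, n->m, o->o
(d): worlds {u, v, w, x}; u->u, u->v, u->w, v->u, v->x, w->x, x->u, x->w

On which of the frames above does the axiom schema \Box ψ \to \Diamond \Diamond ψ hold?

(a), (c)

This is the axiom for a generalized confluence (Geach) condition; its first-order frame correspondent is \forall x \exists w (xRw \wedge x R^2 w).
(a): satisfies the condition.
(b): fails — at a but no w with aRw and aR²w.
(c): satisfies the condition.
(d): fails — at w but no t with wRt and wR²t.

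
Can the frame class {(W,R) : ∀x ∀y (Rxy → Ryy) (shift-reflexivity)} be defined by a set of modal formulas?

Definable; □(□p → p) defines it

This is a Sahlqvist condition; the T□ axiom □(□p → p) defines it.
Suppose □(□p→p) is valid. Take Rxy and set V(p)={w : Ryw}. Then at y, □p holds; since □(□p→p) at x, □p→p at y, so p at y, i.e. Ryy.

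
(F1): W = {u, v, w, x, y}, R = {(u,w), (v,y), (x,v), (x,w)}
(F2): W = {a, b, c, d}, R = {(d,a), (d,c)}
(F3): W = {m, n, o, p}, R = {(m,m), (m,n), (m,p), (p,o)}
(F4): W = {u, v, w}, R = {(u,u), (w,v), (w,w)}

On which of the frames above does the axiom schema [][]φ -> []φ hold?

(F4)

The schema corresponds to density: forall x forall y (Rxy -> exists z (Rxz & Rzy)).
(F1): fails — Rxw but no z with Rxz and Rzw.
(F2): fails — Rda but no z with Rdz and Rza.
(F3): fails — Rpo but no z with Rpz and Rzo.
(F4): ✓.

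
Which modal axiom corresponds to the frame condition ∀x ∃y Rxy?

□r → ◇r

The condition is seriality. The D schema □r → ◇r defines it.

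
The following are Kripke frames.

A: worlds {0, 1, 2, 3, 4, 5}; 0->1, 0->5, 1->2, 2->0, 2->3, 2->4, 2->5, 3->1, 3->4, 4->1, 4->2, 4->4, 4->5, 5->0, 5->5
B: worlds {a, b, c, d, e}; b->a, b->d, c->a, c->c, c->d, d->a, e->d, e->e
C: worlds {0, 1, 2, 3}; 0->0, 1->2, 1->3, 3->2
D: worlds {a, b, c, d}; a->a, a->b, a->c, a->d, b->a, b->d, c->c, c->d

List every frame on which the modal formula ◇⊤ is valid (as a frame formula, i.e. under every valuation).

This is the axiom for seriality; its first-order frame correspondent is ∀x ∃y Rxy.
A: satisfies the condition.
B: fails — world a has no successor.
C: fails — world 2 has no successor.
D: fails — world d has no successor.
Valid on: A.

A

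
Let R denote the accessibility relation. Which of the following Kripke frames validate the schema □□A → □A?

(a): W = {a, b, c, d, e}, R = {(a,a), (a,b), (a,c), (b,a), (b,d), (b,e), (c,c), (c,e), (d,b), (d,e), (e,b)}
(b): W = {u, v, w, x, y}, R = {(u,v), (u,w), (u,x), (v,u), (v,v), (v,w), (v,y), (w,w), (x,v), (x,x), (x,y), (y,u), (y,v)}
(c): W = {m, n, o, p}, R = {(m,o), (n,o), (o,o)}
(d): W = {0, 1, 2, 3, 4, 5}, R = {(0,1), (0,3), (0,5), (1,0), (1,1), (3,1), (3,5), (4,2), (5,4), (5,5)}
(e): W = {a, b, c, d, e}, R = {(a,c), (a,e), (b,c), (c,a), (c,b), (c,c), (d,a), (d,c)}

(b), (c)

The schema corresponds to density: ∀x ∀y (Rxy → ∃z (Rxz ∧ Rzy)).
(a): fails — Reb but no z with Rez and Rzb.
(b): holds.
(c): holds.
(d): fails — R03 but no z with R0z and Rz3.
(e): fails — Rae but no z with Raz and Rze.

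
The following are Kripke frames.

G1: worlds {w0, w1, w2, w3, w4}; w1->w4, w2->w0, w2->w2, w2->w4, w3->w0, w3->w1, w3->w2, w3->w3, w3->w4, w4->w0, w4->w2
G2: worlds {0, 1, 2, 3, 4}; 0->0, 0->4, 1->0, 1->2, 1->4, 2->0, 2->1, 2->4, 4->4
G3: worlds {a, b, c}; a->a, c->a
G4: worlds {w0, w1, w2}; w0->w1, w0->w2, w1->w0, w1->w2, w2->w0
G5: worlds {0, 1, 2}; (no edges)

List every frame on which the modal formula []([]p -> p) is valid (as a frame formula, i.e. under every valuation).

G3, G5

Frame correspondent (Sahlqvist): forall x forall y (Rxy -> Ryy) — i.e. shift-reflexivity.
G1: fails — Rw2w4 but not Rw4w4.
G2: fails — R12 but not R22.
G3: holds.
G4: fails — Rw1w2 but not Rw2w2.
G5: holds.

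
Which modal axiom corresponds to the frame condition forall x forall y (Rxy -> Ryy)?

□(□r → r)

The condition is shift-reflexivity. The T□ schema □(□r → r) defines it.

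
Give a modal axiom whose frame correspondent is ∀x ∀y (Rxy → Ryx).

s → □◇s

This is symmetry; the standard corresponding axiom is B: s → □◇s.
Suppose s→□◇s is valid. Take Rxy and set V(s)={x}. Then s at x, so □◇s at x, so ◇s at y, so some z with Ryz has s; z=x, i.e. Ryx.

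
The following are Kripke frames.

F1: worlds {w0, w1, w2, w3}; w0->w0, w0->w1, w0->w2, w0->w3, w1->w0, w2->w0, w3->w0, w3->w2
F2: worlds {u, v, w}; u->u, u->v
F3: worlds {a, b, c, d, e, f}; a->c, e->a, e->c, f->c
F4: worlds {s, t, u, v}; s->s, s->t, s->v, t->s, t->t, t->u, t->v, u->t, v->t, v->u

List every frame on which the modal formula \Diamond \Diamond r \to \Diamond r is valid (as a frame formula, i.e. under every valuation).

This is the axiom for transitivity; its first-order frame correspondent is \forall x \forall y \forall z (Rxy \wedge Ryz \to Rxz).
F1: fails — Rw1w0 and Rw0w1 but not Rw1w1.
F2: holds.
F3: holds.
F4: fails — Rut and Rtv but not Ruv.

F2, F3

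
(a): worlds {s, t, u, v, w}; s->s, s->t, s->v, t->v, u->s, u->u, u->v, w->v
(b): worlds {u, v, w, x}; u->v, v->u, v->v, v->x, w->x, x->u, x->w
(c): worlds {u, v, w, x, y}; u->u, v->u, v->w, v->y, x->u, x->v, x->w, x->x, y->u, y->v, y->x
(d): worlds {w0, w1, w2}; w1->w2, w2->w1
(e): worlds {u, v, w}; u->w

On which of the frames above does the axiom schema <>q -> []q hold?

(d), (e)

Frame correspondent (Sahlqvist): forall x forall y forall z (Rxy & Rxz -> y = z) — i.e. partial functionality.
(a): fails — s sees both s and t.
(b): fails — v sees both u and v.
(c): fails — v sees both u and w.
(d): condition met.
(e): condition met.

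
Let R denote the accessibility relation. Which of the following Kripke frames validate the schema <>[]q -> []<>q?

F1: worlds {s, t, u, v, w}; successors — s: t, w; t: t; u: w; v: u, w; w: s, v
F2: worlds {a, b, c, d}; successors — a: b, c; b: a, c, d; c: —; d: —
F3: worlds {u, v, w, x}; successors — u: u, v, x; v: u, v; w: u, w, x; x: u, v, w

F3

Frame correspondent (Sahlqvist): forall x forall y forall z (Rxy & Rxz -> exists w (Ryw & Rzw)) — i.e. convergence.
F1: fails — Rsw and Rst but w and t have no common successor.
F2: fails — Rab and Rac but b and c have no common successor.
F3: condition met.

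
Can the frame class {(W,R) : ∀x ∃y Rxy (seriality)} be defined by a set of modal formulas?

This is a Sahlqvist condition; the D axiom □p → ◇p defines it.

Yes — defined by □p → ◇p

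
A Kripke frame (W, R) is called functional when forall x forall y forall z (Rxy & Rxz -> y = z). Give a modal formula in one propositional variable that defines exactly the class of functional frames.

The condition is partial functionality. The CD schema ◇s → □s defines it.

◇s → □s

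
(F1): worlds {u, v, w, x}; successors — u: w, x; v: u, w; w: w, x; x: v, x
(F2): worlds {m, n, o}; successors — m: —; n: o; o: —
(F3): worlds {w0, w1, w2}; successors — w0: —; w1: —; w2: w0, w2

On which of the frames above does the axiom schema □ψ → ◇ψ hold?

(F1)

This is the axiom for seriality; its first-order frame correspondent is ∀x ∃y Rxy.
(F1): holds.
(F2): fails — world m has no successor.
(F3): fails — world w0 has no successor.
Valid on: (F1).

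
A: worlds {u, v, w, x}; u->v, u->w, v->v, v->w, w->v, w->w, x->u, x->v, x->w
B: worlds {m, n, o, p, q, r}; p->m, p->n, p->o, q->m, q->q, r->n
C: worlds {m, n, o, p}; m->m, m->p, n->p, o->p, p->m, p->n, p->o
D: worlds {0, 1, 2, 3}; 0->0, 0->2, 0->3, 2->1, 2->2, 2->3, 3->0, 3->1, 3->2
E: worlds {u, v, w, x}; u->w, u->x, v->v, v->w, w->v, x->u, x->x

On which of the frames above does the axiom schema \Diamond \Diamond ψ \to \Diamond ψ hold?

A, B

This is the axiom for transitivity; its first-order frame correspondent is \forall x \forall y \forall z (Rxy \wedge Ryz \to Rxz).
A: condition met.
B: condition met.
C: fails — Rop and Rpm but not Rom.
D: fails — R32 and R23 but not R33.
E: fails — Ruw and Rwv but not Ruv.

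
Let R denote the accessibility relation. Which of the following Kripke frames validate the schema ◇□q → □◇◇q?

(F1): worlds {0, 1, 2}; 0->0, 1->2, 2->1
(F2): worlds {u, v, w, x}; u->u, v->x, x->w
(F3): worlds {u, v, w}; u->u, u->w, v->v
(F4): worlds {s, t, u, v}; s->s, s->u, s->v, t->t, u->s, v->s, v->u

(F4)

Frame correspondent (Sahlqvist): ∀x ∀y ∀z ((xRy ∧ xRz) → ∃w (yRw ∧ zR²w)) — i.e. a generalized confluence (Geach) condition.
(F1): fails — 1R2, 1R2 but no w with 2Rw and 2R²w.
(F2): fails — vRx, vRx but no t with xRt and xR²t.
(F3): fails — uRu, uRw but no t with uRt and wR²t.
(F4): holds.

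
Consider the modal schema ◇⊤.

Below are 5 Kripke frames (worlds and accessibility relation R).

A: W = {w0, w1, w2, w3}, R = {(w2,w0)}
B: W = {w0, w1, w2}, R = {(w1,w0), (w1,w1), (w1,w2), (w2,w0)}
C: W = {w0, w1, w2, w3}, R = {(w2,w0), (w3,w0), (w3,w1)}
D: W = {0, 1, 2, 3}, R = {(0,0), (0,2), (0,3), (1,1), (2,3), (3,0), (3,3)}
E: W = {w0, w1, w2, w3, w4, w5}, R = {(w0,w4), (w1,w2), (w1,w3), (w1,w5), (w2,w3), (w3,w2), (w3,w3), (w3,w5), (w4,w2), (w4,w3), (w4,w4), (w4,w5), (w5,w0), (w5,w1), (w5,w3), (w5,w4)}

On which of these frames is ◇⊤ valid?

D, E

This is the axiom for seriality; its first-order frame correspondent is ∀x ∃y Rxy.
A: fails — world w0 has no successor.
B: fails — world w0 has no successor.
C: fails — world w0 has no successor.
D: ✓.
E: ✓.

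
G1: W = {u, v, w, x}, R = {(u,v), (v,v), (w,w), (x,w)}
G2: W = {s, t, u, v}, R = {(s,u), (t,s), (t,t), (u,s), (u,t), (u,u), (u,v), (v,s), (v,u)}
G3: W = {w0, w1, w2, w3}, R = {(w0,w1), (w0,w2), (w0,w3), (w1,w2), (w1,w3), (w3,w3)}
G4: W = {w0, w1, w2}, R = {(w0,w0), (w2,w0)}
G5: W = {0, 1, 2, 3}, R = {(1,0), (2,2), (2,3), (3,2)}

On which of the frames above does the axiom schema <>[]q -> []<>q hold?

This is the axiom for convergence; its first-order frame correspondent is forall x forall y forall z (Rxy & Rxz -> exists w (Ryw & Rzw)).
G1: satisfies the condition.
G2: fails — Rts and Rtt but s and t have no common successor.
G3: fails — Rw0w1 and Rw0w2 but w1 and w2 have no common successor.
G4: satisfies the condition.
G5: fails — R10 and R10 but 0 and 0 have no common successor.

G1, G4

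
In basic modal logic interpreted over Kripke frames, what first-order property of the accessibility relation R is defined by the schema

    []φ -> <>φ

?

Suppose □φ→◇φ is valid. At any x set V(φ)=W. Then □φ at x, so ◇φ at x, so x has a successor.
Conversely, on a frame with seriality the schema holds at every world under every valuation.
So the correspondent is seriality.

seriality: forall x exists y Rxy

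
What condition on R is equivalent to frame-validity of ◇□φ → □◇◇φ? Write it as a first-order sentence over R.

∀x ∀y ∀z ((xRy ∧ xRz) → ∃w (yRw ∧ zR²w))

This is a Sahlqvist (Geach-type) schema ◇^1□^1φ → □^1◇^2φ.
First-order correspondent: ∀x ∀y ∀z ((xRy ∧ xRz) → ∃w (yRw ∧ zR²w)).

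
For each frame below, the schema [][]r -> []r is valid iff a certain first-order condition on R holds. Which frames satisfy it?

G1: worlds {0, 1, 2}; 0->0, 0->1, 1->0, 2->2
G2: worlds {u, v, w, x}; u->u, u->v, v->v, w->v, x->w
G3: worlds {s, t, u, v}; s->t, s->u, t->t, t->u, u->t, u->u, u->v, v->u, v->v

G1, G3

Frame correspondent (Sahlqvist): forall x forall y (Rxy -> exists z (Rxz & Rzy)) — i.e. density.
G1: ✓.
G2: fails — Rxw but no z with Rxz and Rzw.
G3: ✓.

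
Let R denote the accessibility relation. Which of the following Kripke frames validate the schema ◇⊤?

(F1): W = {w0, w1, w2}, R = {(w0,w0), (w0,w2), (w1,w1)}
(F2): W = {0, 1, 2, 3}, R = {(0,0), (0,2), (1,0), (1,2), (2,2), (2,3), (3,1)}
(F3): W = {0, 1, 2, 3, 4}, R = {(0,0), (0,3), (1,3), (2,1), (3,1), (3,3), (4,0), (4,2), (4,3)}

(F2), (F3)

Frame correspondent (Sahlqvist): ∀x ∃y Rxy — i.e. seriality.
(F1): fails — world w2 has no successor.
(F2): holds.
(F3): holds.
Valid on: (F2), (F3).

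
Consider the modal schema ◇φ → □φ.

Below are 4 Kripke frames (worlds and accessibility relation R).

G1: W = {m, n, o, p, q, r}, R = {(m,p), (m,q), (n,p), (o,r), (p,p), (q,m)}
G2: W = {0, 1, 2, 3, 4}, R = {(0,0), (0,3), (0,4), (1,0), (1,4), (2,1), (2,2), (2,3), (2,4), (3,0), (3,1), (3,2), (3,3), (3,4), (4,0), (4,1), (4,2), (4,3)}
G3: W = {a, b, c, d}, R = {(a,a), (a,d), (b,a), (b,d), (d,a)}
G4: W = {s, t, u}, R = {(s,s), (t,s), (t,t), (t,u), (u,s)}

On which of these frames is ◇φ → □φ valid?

none

The schema corresponds to partial functionality: ∀x ∀y ∀z (Rxy ∧ Rxz → y = z).
G1: fails — m sees both p and q.
G2: fails — 0 sees both 0 and 3.
G3: fails — a sees both a and d.
G4: fails — t sees both s and t.
Valid on no frame.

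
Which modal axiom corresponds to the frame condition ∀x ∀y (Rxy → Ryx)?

The condition is symmetry. The B schema ψ → □◇ψ defines it.
Suppose ψ→□◇ψ is valid. Take Rxy and set V(ψ)={x}. Then ψ at x, so □◇ψ at x, so ◇ψ at y, so some z with Ryz has ψ; z=x, i.e. Ryx.

ψ → □◇ψ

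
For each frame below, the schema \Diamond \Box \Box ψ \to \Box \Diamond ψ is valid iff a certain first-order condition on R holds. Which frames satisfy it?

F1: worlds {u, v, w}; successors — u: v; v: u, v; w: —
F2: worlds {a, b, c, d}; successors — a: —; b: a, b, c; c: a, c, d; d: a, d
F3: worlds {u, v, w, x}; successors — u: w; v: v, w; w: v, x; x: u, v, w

F1

The schema corresponds to a generalized confluence (Geach) condition: \forall x \forall y \forall z ((xRy \wedge xRz) \to \exists w (y R^2 w \wedge zRw)).
F1: condition met.
F2: fails — bRa, bRa but no w with aR²w and aRw.
F3: fails — xRu, xRu but no t with uR²t and uRt.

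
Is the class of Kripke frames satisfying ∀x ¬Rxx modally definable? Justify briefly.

Not definable by any modal formula

Modal frame validity is preserved under surjective bounded morphisms.
The 5-cycle (worlds 0,1,2,3,4 with 0→1→2→3→4→0) is irreflexive, and the map sending every world to a single reflexive point • is a surjective bounded morphism (forth: every edge maps to (•,•); back: every world has a successor). So any modal formula valid on the 5-cycle is also valid on the reflexive point, which is not irreflexive.
So the class is not modally definable.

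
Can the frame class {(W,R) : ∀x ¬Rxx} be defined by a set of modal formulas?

Not definable by any modal formula

If a class were modally definable it would be closed under surjective bounded morphisms (Goldblatt–Thomason).
The 5-cycle (worlds w0,w1,w2,w3,w4 with w0→w1→w2→w3→w4→w0) is irreflexive, and the map sending every world to a single reflexive point • is a surjective bounded morphism (forth: every edge maps to (•,•); back: every world has a successor). So any modal formula valid on the 5-cycle is also valid on the reflexive point, which is not irreflexive.
So the class is not modally definable.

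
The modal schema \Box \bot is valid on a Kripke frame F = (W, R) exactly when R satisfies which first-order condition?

emptiness of R: \forall x \forall y \neg Rxy

□⊥ is valid iff no world has any successor (otherwise □⊥ fails at any world with one).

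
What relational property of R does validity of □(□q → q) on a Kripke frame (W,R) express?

Suppose □(□q→q) is valid. Take Rxy and set V(q)={w : Ryw}. Then at y, □q holds; since □(□q→q) at x, □q→q at y, so q at y, i.e. Ryy.
Conversely, any frame satisfying ∀x ∀y (Rxy → Ryy) validates the schema.
So the correspondent is shift-reflexivity.

shift-reflexivity: ∀x ∀y (Rxy → Ryy)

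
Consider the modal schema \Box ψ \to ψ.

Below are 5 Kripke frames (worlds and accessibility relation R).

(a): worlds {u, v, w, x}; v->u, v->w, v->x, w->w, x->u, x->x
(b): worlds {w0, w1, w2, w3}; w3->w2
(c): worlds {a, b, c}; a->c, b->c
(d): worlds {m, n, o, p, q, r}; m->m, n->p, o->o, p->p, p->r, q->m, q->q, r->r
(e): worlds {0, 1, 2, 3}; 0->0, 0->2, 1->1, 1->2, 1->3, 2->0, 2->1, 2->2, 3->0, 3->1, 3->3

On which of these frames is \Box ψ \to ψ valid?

(e)

This is the axiom for reflexivity; its first-order frame correspondent is \forall x Rxx.
(a): fails — world u does not see itself.
(b): fails — world w0 does not see itself.
(c): fails — world a does not see itself.
(d): fails — world n does not see itself.
(e): ✓.
Valid on: (e).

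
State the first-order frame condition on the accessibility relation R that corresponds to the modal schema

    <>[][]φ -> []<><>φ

This is a Sahlqvist (Geach-type) schema ◇^1□^2φ → □^1◇^2φ.
First-order correspondent: forall x forall y forall z ((xRy & xRz) -> exists w (y R^2 w & z R^2 w)).

forall x forall y forall z ((xRy & xRz) -> exists w (y R^2 w & z R^2 w))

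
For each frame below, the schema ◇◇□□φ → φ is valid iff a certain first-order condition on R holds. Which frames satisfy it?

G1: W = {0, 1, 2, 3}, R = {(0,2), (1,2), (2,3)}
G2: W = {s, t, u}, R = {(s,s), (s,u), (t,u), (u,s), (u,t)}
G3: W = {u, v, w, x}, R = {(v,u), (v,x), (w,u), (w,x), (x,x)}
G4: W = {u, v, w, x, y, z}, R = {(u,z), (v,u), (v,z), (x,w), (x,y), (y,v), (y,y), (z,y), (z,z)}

G2

Frame correspondent (Sahlqvist): ∀x ∀y (xR²y → ∃w (yR²w ∧ x = w)) — i.e. a generalized confluence (Geach) condition.
G1: fails — 0R²3 but no w with 3R²w and 0=w.
G2: condition met.
G3: fails — vR²x but no t with xR²t and v=t.
G4: fails — uR²z but no t with zR²t and u=t.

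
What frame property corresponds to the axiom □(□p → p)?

shift-reflexivity: ∀x ∀y (Rxy → Ryy)

Suppose □(□p→p) is valid. Take Rxy and set V(p)={w : Ryw}. Then at y, □p holds; since □(□p→p) at x, □p→p at y, so p at y, i.e. Ryy.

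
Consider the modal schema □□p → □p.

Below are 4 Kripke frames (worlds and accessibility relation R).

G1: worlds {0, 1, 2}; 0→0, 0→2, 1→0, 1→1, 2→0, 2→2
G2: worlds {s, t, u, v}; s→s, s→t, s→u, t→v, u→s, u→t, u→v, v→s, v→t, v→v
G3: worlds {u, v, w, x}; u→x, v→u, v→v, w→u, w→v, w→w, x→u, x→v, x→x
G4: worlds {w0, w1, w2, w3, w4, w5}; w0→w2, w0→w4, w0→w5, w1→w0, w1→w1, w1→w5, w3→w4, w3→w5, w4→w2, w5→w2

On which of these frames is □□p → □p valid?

G1, G2, G3

This is the axiom for density; its first-order frame correspondent is ∀x ∀y (Rxy → ∃z (Rxz ∧ Rzy)).
G1: ✓.
G2: ✓.
G3: ✓.
G4: fails — Rw0w4 but no z with Rw0z and Rzw4.
Valid on: G1, G2, G3.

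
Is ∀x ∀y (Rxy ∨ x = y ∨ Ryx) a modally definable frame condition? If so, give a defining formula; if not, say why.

Modal frame validity is preserved under disjoint unions.
Take 3 disjoint single-world reflexive frames: each is trivially connected, but their disjoint union has 3 worlds with no edge between distinct components, so it is not connected.
Hence connectedness of R is not modally definable.

Not modally definable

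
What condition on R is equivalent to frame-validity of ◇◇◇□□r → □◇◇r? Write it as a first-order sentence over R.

This is a Sahlqvist (Geach-type) schema ◇^3□^2r → □^1◇^2r.
First-order correspondent: ∀x ∀y ∀z ((xR³y ∧ xRz) → ∃w (yR²w ∧ zR²w)).

∀x ∀y ∀z ((xR³y ∧ xRz) → ∃w (yR²w ∧ zR²w))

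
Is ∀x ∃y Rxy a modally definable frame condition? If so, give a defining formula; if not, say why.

Yes: it is seriality, defined by the D schema □p → ◇p.
Suppose □p→◇p is valid. At any x set V(p)=W. Then □p at x, so ◇p at x, so x has a successor.

Yes, by □p → ◇p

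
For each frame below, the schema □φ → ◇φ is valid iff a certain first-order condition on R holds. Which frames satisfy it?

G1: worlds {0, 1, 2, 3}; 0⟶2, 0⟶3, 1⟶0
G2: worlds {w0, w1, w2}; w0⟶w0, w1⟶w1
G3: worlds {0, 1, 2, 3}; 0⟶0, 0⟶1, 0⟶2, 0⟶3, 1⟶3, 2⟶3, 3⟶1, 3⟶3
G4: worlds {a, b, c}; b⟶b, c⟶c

G3

Frame correspondent (Sahlqvist): ∀x ∃y Rxy — i.e. seriality.
G1: fails — world 2 has no successor.
G2: fails — world w2 has no successor.
G3: holds.
G4: fails — world a has no successor.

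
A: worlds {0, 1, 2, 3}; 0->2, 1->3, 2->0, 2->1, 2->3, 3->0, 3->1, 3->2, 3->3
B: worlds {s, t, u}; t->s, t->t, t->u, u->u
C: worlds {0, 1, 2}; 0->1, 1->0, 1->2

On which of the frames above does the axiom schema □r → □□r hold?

B

This is the axiom for transitivity; its first-order frame correspondent is ∀x ∀y ∀z (Rxy ∧ Ryz → Rxz).
A: fails — R02 and R23 but not R03.
B: condition met.
C: fails — R01 and R12 but not R02.
Valid on: B.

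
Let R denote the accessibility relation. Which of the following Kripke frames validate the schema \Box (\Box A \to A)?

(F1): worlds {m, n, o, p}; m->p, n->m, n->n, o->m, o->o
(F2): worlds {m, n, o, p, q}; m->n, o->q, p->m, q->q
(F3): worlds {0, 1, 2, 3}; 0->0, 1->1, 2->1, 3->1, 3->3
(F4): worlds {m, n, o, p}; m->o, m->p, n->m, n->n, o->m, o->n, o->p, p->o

Frame correspondent (Sahlqvist): \forall x \forall y (Rxy \to Ryy) — i.e. shift-reflexivity.
(F1): fails — Rom but not Rmm.
(F2): fails — Rpm but not Rmm.
(F3): holds.
(F4): fails — Rom but not Rmm.

(F3)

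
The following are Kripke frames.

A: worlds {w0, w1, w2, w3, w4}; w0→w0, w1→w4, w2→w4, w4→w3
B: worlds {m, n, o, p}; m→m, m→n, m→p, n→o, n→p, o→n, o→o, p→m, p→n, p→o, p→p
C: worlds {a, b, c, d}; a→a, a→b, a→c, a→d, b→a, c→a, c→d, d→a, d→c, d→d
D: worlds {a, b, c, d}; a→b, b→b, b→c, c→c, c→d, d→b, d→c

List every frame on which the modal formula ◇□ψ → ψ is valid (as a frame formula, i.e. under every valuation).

This is the axiom for symmetry; its first-order frame correspondent is ∀x ∀y (Rxy → Ryx).
A: fails — Rw2w4 but not Rw4w2.
B: fails — Rpo but not Rop.
C: satisfies the condition.
D: fails — Rbc but not Rcb.

C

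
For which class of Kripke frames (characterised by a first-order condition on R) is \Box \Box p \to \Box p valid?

Density

Suppose □□p→□p is valid. Take Rxy and set V(p)={w : xR²w}. Then □□p at x, so □p at x, so p at y, i.e. ∃z(Rxz∧Rzy).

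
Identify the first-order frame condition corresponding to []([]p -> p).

shift-reflexivity: forall x forall y (Rxy -> Ryy)

This schema is the T□ axiom.
Its frame correspondent is shift-reflexivity — forall x forall y (Rxy -> Ryy).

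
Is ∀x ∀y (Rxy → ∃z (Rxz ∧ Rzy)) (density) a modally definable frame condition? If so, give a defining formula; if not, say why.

Definable; □□q → □q defines it

This is a Sahlqvist condition; the C4 axiom □□q → □q defines it.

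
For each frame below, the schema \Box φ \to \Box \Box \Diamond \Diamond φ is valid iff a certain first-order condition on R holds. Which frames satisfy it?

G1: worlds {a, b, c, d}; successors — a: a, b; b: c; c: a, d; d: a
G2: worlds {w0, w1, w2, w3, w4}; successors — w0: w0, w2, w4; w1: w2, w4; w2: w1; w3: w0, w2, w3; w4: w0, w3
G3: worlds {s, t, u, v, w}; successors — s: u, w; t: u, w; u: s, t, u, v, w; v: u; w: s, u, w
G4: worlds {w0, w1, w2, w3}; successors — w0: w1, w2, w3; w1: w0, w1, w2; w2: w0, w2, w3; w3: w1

This is the axiom for a generalized confluence (Geach) condition; its first-order frame correspondent is \forall x \forall z (x R^2 z \to \exists w (xRw \wedge z R^2 w)).
G1: fails — bR²d but no w with bRw and dR²w.
G2: fails — w1R²w1 but no w with w1Rw and w1R²w.
G3: satisfies the condition.
G4: satisfies the condition.
Valid on: G3, G4.

G3, G4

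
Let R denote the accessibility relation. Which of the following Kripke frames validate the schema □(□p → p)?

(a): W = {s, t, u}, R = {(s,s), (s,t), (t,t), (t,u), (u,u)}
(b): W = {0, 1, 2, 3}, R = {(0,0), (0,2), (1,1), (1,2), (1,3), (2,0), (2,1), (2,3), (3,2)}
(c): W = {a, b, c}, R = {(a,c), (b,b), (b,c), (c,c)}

(a), (c)

The schema corresponds to shift-reflexivity: ∀x ∀y (Rxy → Ryy).
(a): condition met.
(b): fails — R32 but not R22.
(c): condition met.
Valid on: (a), (c).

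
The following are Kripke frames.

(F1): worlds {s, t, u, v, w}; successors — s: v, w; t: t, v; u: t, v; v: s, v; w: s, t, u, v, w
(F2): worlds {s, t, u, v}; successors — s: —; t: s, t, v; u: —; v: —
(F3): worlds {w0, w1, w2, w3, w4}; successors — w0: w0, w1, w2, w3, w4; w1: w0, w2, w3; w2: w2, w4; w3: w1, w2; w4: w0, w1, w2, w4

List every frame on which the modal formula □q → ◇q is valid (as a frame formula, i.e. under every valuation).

The schema corresponds to seriality: ∀x ∃y Rxy.
(F1): holds.
(F2): fails — world s has no successor.
(F3): holds.
Valid on: (F1), (F3).

(F1), (F3)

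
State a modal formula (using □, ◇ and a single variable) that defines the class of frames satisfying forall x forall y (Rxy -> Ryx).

s → □◇s

This is symmetry; the standard corresponding axiom is B: s → □◇s.
Suppose s→□◇s is valid. Take Rxy and set V(s)={x}. Then s at x, so □◇s at x, so ◇s at y, so some z with Ryz has s; z=x, i.e. Ryx.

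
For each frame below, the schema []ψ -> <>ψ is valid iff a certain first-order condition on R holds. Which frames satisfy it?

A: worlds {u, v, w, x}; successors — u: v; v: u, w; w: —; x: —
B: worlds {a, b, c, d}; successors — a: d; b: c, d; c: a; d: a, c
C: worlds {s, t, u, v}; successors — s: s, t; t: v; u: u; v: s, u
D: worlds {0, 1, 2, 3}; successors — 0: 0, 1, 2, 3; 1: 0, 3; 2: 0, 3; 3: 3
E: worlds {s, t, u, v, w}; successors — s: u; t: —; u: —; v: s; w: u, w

Frame correspondent (Sahlqvist): forall x exists y Rxy — i.e. seriality.
A: fails — world w has no successor.
B: holds.
C: holds.
D: holds.
E: fails — world t has no successor.

B, C, D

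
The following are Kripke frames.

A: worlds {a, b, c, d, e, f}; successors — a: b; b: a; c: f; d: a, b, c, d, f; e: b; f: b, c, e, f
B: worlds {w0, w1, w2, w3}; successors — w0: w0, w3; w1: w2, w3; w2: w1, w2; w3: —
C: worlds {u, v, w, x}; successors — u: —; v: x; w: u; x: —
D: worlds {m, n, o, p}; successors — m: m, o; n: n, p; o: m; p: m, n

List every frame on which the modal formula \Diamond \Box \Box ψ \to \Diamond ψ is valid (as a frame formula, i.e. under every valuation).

D

The schema corresponds to a generalized confluence (Geach) condition: \forall x \forall y (xRy \to \exists w (y R^2 w \wedge xRw)).
A: fails — fRe but no w with eR²w and fRw.
B: fails — w0Rw3 but no w with w3R²w and w0Rw.
C: fails — vRx but no t with xR²t and vRt.
D: holds.
Valid on: D.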